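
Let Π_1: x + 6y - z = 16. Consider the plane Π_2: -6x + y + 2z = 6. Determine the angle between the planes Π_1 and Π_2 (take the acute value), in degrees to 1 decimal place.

87.1

cos θ = |n₁·n₂| / (|n₁||n₂|) = |-2| / (√38 · √41).
θ = arccos(0.05067) ≈ 87.1°.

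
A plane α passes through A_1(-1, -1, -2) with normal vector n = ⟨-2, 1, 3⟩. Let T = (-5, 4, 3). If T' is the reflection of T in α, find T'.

(3, 0, -9)

α: n·r = n·A_1 gives -2x + y + 3z = -5.
λ = (n·T − d)/|n|² = (23 − (-5))/14 = 2.
Reflection = T − 2λn = (-5, 4, 3) − 4·(-2, 1, 3) = (3, 0, -9).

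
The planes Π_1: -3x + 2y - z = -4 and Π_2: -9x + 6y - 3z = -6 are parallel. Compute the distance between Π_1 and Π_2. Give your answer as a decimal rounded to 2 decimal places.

0.53

Rescale Π_2 by 1/3: -3x + 2y - z = -2. Then distance = |-4 − (-2)| / √14 ≈ 0.53.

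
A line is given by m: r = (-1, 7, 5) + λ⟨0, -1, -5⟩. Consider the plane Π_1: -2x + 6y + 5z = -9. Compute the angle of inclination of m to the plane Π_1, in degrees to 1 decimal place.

48.9

sin θ = |n·v| / (|n||v|) = |-31| / (√65 · √26) = 0.75408.
θ ≈ 48.9°.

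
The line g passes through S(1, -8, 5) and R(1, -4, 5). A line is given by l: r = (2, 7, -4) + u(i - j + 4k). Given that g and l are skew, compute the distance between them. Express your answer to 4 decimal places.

3.1530

A direction vector for g is R − S = (0, 4, 0).
Common perpendicular direction n = (0, 4, 0) × (1, -1, 4) = (16, 0, -4).
With w = (2, 7, -4) − (1, -8, 5) = (1, 15, -9), w · n = 52.
Distance = |w · n| / |n| = |52| / √272 ≈ 3.1530.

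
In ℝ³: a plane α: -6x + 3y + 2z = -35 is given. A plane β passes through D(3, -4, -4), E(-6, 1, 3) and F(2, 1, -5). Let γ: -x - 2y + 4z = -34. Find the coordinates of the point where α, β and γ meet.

DE = (-9, 5, 7), DF = (-1, 5, -1); a normal to β is DE × DF = (-40, -16, -40).
Using D: β has equation -40x - 16y - 40z = 104.
Solving the 3×3 linear system -6x + 3y + 2z = -35, -40x - 16y - 40z = 104, -x - 2y + 4z = -34 (e.g. by elimination or Cramer's rule, determinant = 1592) gives (4, 1, -7).

(4, 1, -7)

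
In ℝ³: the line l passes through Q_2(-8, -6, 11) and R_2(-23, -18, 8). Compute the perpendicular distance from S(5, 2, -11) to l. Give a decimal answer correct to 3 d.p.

A direction vector for l is R_2 − Q_2 = (-15, -12, -3).
Taking (-8, -6, 11) on l with direction v = (-15, -12, -3): w = S − (-8, -6, 11) = (13, 8, -22), and w × v = (-288, 369, -36).
Distance = |w × v| / |v| = √220401 / √378 ≈ 24.147.

24.147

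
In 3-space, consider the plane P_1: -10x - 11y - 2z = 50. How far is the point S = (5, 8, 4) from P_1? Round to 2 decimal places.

13.07

n·S − d = (-10)·(5) + (-11)·(8) + (-2)·(4) − 50 = -196; |n| = √225.
Distance = |-196| / √225 = 196/√225 ≈ 13.07.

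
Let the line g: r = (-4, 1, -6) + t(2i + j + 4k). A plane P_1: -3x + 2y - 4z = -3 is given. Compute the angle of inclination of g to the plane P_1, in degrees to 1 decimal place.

54.1

sin θ = |n·v| / (|n||v|) = |-20| / (√29 · √21) = 0.81044.
θ ≈ 54.1°.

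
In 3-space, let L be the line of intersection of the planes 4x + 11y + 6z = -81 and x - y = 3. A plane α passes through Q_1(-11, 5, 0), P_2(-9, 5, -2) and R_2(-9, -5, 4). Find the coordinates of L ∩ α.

Direction of L: (4, 11, 6) × (1, -1, 0) = (6, 6, -15).
A point on L: solving the two plane equations with x = -6 gives (-6, -9, 7).
Q_1P_2 = (2, 0, -2), Q_1R_2 = (2, -10, 4); a normal to α is Q_1P_2 × Q_1R_2 = (-20, -12, -20).
Using Q_1: α has equation -20x - 12y - 20z = 160.
Substitute r = (-6, -9, 7) + t(6, 6, -15) into the plane: 88 + 108t = 160, so t = 2/3.
Intersection: (-6, -9, 7) + (2/3)·(6, 6, -15) = (-2, -5, -3).

(-2, -5, -3)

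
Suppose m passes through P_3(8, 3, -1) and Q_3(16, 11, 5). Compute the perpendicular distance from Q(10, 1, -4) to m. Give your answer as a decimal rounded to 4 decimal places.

3.8761

A direction vector for m is Q_3 − P_3 = (8, 8, 6).
Taking (8, 3, -1) on m with direction v = (8, 8, 6): w = Q − (8, 3, -1) = (2, -2, -3), and w × v = (12, -36, 32).
Distance = |w × v| / |v| = √2464 / √164 ≈ 3.8761.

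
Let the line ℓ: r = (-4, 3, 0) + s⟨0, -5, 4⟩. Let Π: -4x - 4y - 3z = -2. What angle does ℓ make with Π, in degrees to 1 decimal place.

11.3

sin θ = |n·v| / (|n||v|) = |8| / (√41 · √41) = 0.19512.
θ ≈ 11.3°.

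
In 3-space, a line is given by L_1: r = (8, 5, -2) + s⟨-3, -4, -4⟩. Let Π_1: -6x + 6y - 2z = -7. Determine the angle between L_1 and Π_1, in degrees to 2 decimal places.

sin θ = |n·v| / (|n||v|) = |2| / (√76 · √41) = 0.03583.
θ ≈ 2.05°.

2.05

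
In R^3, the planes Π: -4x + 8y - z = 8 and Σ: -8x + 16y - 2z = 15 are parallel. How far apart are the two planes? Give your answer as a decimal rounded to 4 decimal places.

0.0556

Rescale Σ by 1/2: -4x + 8y - z = 15/2. Then distance = |8 − (15/2)| / √81 ≈ 0.0556.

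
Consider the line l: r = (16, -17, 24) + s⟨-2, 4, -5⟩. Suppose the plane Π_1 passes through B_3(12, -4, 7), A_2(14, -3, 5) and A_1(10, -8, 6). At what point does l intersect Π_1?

B_3A_2 = (2, 1, -2), B_3A_1 = (-2, -4, -1); a normal to Π_1 is B_3A_2 × B_3A_1 = (-9, 6, -6).
Using B_3: Π_1 has equation -9x + 6y - 6z = -174.
Substitute r = (16, -17, 24) + t(-2, 4, -5) into the plane: -390 + 72t = -174, so t = 3.
Intersection: (16, -17, 24) + 3·(-2, 4, -5) = (10, -5, 9).

(10, -5, 9)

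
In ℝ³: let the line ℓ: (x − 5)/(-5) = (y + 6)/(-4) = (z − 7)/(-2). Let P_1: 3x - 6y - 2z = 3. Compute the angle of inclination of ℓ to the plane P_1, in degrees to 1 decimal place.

ℓ has direction (-5, -4, -2) through (5, -6, 7).
sin θ = |n·v| / (|n||v|) = |13| / (√49 · √45) = 0.27685.
θ ≈ 16.1°.

16.1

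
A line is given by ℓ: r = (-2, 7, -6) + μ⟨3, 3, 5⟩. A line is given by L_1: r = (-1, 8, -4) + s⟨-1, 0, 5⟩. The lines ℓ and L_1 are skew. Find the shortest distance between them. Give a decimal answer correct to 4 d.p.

0.0397

Common perpendicular direction n = (3, 3, 5) × (-1, 0, 5) = (15, -20, 3).
With w = (-1, 8, -4) − (-2, 7, -6) = (1, 1, 2), w · n = 1.
Distance = |w · n| / |n| = |1| / √634 ≈ 0.0397.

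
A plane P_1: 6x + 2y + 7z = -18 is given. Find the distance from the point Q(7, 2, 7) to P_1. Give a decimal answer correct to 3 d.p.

n·Q − d = (6)·(7) + (2)·(2) + (7)·(7) − (-18) = 113; |n| = √89.
Distance = |113| / √89 = 113/√89 ≈ 11.978.

11.978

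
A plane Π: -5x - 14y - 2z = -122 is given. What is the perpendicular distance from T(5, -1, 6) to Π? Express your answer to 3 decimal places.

n·T − d = (-5)·(5) + (-14)·(-1) + (-2)·(6) − (-122) = 99; |n| = √225.
Distance = |99| / √225 = 99/√225 ≈ 6.600.

6.600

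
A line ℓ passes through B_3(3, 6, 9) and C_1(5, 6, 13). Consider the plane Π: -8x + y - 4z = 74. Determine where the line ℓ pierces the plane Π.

A direction vector for ℓ is C_1 − B_3 = (2, 0, 4).
Substitute r = (3, 6, 9) + t(2, 0, 4) into the plane: -54 + (-32)t = 74, so t = -4.
Intersection: (3, 6, 9) + (-4)·(2, 0, 4) = (-5, 6, -7).

(-5, 6, -7)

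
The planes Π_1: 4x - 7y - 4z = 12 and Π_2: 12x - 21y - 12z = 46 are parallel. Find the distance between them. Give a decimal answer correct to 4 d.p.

0.3704

Rescale Π_2 by 1/3: 4x - 7y - 4z = 46/3. Then distance = |12 − (46/3)| / √81 ≈ 0.3704.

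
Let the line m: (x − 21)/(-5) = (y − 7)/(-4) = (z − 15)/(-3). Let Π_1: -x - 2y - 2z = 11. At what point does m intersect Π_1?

(1, -9, 3)

m has direction (-5, -4, -3) through (21, 7, 15).
Substitute r = (21, 7, 15) + t(-5, -4, -3) into the plane: -65 + 19t = 11, so t = 4.
Intersection: (21, 7, 15) + 4·(-5, -4, -3) = (1, -9, 3).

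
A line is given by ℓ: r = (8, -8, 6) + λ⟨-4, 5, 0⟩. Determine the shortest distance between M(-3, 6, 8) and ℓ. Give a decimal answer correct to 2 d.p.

2.01

Taking (8, -8, 6) on ℓ with direction v = (-4, 5, 0): w = M − (8, -8, 6) = (-11, 14, 2), and w × v = (-10, -8, 1).
Distance = |w × v| / |v| = √165 / √41 ≈ 2.01.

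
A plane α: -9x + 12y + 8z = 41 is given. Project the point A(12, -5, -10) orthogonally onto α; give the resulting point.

(3, 7, -2)

Foot = A − λn with λ = (n·A − d)/|n|² = (-248 − 41)/289 = -1.
Foot = (12, -5, -10) − (-1)·(-9, 12, 8) = (3, 7, -2).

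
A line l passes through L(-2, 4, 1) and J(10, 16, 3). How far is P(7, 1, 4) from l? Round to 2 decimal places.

8.84

A direction vector for l is J − L = (12, 12, 2).
Taking (-2, 4, 1) on l with direction v = (12, 12, 2): w = P − (-2, 4, 1) = (9, -3, 3), and w × v = (-42, 18, 144).
Distance = |w × v| / |v| = √22824 / √292 ≈ 8.84.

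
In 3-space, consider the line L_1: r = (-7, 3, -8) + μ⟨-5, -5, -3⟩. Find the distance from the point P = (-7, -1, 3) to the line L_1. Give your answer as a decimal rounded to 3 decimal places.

11.582

Taking (-7, 3, -8) on L_1 with direction v = (-5, -5, -3): w = P − (-7, 3, -8) = (0, -4, 11), and w × v = (67, -55, -20).
Distance = |w × v| / |v| = √7914 / √59 ≈ 11.582.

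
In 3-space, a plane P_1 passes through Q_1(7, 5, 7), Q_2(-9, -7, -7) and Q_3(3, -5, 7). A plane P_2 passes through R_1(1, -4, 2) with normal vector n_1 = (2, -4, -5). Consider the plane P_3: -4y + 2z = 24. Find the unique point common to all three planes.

(-1, -5, 2)

Q_1Q_2 = (-16, -12, -14), Q_1Q_3 = (-4, -10, 0); a normal to P_1 is Q_1Q_2 × Q_1Q_3 = (-140, 56, 112).
Using Q_1: P_1 has equation -140x + 56y + 112z = 84.
P_2: n_1·r = n_1·R_1 gives 2x - 4y - 5z = 8.
Solving the 3×3 linear system -140x + 56y + 112z = 84, 2x - 4y - 5z = 8, -4y + 2z = 24 (e.g. by elimination or Cramer's rule, determinant = 2800) gives (-1, -5, 2).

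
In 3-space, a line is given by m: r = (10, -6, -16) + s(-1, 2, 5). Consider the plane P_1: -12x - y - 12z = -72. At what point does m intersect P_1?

(7, 0, -1)

Substitute r = (10, -6, -16) + t(-1, 2, 5) into the plane: 78 + (-50)t = -72, so t = 3.
Intersection: (10, -6, -16) + 3·(-1, 2, 5) = (7, 0, -1).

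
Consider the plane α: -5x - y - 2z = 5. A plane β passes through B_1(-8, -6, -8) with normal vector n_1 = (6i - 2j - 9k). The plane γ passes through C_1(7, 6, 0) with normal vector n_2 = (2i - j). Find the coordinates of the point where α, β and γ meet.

β: n_1·r = n_1·B_1 gives 6x - 2y - 9z = 36.
γ: n_2·r = n_2·C_1 gives 2x - y = 8.
Solving the 3×3 linear system -5x - y - 2z = 5, 6x - 2y - 9z = 36, 2x - y = 8 (e.g. by elimination or Cramer's rule, determinant = 67) gives (1, -6, -2).

(1, -6, -2)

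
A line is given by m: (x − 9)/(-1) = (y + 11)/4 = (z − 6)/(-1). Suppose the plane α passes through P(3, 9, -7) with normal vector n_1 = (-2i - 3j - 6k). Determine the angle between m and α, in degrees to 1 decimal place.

m has direction (-1, 4, -1) through (9, -11, 6).
α: n_1·r = n_1·P gives -2x - 3y - 6z = 9.
sin θ = |n·v| / (|n||v|) = |-4| / (√49 · √18) = 0.13469.
θ ≈ 7.7°.

7.7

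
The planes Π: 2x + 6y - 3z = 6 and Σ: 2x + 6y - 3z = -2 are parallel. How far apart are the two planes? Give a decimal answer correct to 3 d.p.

1.143

Same normal n = (2, 6, -3) with |n| = √49; distance = |6 − (-2)| / |n| = 8/√49 ≈ 1.143.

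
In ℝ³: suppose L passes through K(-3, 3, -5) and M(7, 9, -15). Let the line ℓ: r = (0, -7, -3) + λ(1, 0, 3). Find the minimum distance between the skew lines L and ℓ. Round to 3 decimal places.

A direction vector for L is M − K = (10, 6, -10).
Common perpendicular direction n = (10, 6, -10) × (1, 0, 3) = (18, -40, -6).
With w = (0, -7, -3) − (-3, 3, -5) = (3, -10, 2), w · n = 442.
Distance = |w · n| / |n| = |442| / √1960 ≈ 9.984.

9.984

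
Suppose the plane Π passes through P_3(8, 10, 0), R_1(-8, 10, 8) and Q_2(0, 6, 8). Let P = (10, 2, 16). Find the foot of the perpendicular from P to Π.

(8, -2, 12)

P_3R_1 = (-16, 0, 8), P_3Q_2 = (-8, -4, 8); a normal to Π is P_3R_1 × P_3Q_2 = (32, 64, 64).
Using P_3: Π has equation 32x + 64y + 64z = 896.
Foot = P − λn with λ = (n·P − d)/|n|² = (1472 − 896)/9216 = 1/16.
Foot = (10, 2, 16) − (1/16)·(32, 64, 64) = (8, -2, 12).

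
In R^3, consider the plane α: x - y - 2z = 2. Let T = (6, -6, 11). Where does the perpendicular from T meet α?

Foot = T − λn with λ = (n·T − d)/|n|² = (-10 − 2)/6 = -2.
Foot = (6, -6, 11) − (-2)·(1, -1, -2) = (8, -8, 7).

(8, -8, 7)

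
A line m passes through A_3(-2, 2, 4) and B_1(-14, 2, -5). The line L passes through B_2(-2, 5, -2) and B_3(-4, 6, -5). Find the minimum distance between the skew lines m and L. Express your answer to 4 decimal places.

0.7682

A direction vector for m is B_1 − A_3 = (-12, 0, -9).
A direction vector for L is B_3 − B_2 = (-2, 1, -3).
Common perpendicular direction n = (-12, 0, -9) × (-2, 1, -3) = (9, -18, -12).
With w = (-2, 5, -2) − (-2, 2, 4) = (0, 3, -6), w · n = 18.
Distance = |w · n| / |n| = |18| / √549 ≈ 0.7682.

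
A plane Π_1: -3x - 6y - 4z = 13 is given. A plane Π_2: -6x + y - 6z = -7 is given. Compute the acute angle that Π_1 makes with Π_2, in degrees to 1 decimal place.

cos θ = |n₁·n₂| / (|n₁||n₂|) = |36| / (√61 · √73).
θ = arccos(0.53948) ≈ 57.4°.

57.4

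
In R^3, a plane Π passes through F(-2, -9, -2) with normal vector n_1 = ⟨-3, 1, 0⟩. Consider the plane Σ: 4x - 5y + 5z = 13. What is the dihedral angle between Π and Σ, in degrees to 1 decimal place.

Π: n_1·r = n_1·F gives -3x + y = -3.
cos θ = |n₁·n₂| / (|n₁||n₂|) = |-17| / (√10 · √66).
θ = arccos(0.66172) ≈ 48.6°.

48.6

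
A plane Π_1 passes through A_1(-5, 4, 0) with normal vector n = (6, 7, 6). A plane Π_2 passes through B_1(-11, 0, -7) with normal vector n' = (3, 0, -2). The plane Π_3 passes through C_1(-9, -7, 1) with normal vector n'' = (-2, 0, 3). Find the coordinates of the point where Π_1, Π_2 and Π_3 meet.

(-3, -2, 5)

Π_1: n·r = n·A_1 gives 6x + 7y + 6z = -2.
Π_2: n'·r = n'·B_1 gives 3x - 2z = -19.
Π_3: n''·r = n''·C_1 gives -2x + 3z = 21.
Solving the 3×3 linear system 6x + 7y + 6z = -2, 3x - 2z = -19, -2x + 3z = 21 (e.g. by elimination or Cramer's rule, determinant = -35) gives (-3, -2, 5).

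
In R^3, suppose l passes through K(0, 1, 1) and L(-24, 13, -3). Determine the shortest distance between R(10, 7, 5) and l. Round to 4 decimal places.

10.2956

A direction vector for l is L − K = (-24, 12, -4).
Taking (0, 1, 1) on l with direction v = (-24, 12, -4): w = R − (0, 1, 1) = (10, 6, 4), and w × v = (-72, -56, 264).
Distance = |w × v| / |v| = √78016 / √736 ≈ 10.2956.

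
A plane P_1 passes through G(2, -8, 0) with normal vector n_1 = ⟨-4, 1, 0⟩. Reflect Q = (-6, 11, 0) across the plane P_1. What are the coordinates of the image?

P_1: n_1·r = n_1·G gives -4x + y = -16.
λ = (n·Q − d)/|n|² = (35 − (-16))/17 = 3.
Reflection = Q − 2λn = (-6, 11, 0) − 6·(-4, 1, 0) = (18, 5, 0).

(18, 5, 0)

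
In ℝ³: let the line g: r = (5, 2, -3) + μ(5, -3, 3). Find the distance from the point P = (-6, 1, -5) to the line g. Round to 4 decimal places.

6.9114

Taking (5, 2, -3) on g with direction v = (5, -3, 3): w = P − (5, 2, -3) = (-11, -1, -2), and w × v = (-9, 23, 38).
Distance = |w × v| / |v| = √2054 / √43 ≈ 6.9114.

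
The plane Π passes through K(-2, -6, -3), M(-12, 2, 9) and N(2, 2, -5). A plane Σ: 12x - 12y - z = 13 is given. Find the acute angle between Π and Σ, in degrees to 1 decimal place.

55.0

KM = (-10, 8, 12), KN = (4, 8, -2); a normal to Π is KM × KN = (-112, 28, -112).
Using K: Π has equation -112x + 28y - 112z = 392.
cos θ = |n₁·n₂| / (|n₁||n₂|) = |-1568| / (√25872 · √289).
θ = arccos(0.57343) ≈ 55.0°.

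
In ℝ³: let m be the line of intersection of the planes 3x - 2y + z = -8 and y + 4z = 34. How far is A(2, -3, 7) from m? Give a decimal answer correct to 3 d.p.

Direction of m: (3, -2, 1) × (0, 1, 4) = (-9, -12, 3).
A point on m: solving the two plane equations with x = -4 gives (-4, 2, 8).
Taking (-4, 2, 8) on m with direction v = (-9, -12, 3): w = A − (-4, 2, 8) = (6, -5, -1), and w × v = (-27, -9, -117).
Distance = |w × v| / |v| = √14499 / √234 ≈ 7.872.

7.872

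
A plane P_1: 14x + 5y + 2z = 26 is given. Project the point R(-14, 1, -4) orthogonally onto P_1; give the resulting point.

Foot = R − λn with λ = (n·R − d)/|n|² = (-199 − 26)/225 = -1.
Foot = (-14, 1, -4) − (-1)·(14, 5, 2) = (0, 6, -2).

(0, 6, -2)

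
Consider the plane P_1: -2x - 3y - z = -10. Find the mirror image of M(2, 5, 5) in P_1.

λ = (n·M − d)/|n|² = (-24 − (-10))/14 = -1.
Reflection = M − 2λn = (2, 5, 5) − (-2)·(-2, -3, -1) = (-2, -1, 3).

(-2, -1, 3)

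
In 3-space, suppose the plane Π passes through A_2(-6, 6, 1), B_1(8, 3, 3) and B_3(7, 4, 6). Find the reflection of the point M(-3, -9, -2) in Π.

A_2B_1 = (14, -3, 2), A_2B_3 = (13, -2, 5); a normal to Π is A_2B_1 × A_2B_3 = (-11, -44, 11).
Using A_2: Π has equation -11x - 44y + 11z = -187.
λ = (n·M − d)/|n|² = (407 − (-187))/2178 = 3/11.
Reflection = M − 2λn = (-3, -9, -2) − (6/11)·(-11, -44, 11) = (3, 15, -8).

(3, 15, -8)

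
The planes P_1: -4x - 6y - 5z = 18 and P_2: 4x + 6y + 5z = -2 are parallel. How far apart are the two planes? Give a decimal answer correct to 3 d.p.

1.823

Rescale P_2 by 1/(-1): -4x - 6y - 5z = 2. Then distance = |18 − 2| / √77 ≈ 1.823.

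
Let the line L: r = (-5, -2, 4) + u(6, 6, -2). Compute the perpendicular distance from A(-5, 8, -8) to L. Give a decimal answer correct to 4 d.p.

Taking (-5, -2, 4) on L with direction v = (6, 6, -2): w = A − (-5, -2, 4) = (0, 10, -12), and w × v = (52, -72, -60).
Distance = |w × v| / |v| = √11488 / √76 ≈ 12.2946.

12.2946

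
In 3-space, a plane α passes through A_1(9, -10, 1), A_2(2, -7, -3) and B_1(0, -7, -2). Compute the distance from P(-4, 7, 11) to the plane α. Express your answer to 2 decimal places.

A_1A_2 = (-7, 3, -4), A_1B_1 = (-9, 3, -3); a normal to α is A_1A_2 × A_1B_1 = (3, 15, 6).
Using A_1: α has equation 3x + 15y + 6z = -117.
n·P − d = (3)·(-4) + (15)·(7) + (6)·(11) − (-117) = 276; |n| = √270.
Distance = |276| / √270 = 276/√270 ≈ 16.80.

16.80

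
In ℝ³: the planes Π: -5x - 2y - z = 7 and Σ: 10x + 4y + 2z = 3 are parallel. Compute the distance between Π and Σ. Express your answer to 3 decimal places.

Rescale Σ by 1/(-2): -5x - 2y - z = -3/2. Then distance = |7 − (-3/2)| / √30 ≈ 1.552.

1.552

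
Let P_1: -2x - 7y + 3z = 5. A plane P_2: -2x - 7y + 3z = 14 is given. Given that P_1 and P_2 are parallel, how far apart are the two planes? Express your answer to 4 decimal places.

1.1430

Same normal n = (-2, -7, 3) with |n| = √62; distance = |5 − 14| / |n| = 9/√62 ≈ 1.1430.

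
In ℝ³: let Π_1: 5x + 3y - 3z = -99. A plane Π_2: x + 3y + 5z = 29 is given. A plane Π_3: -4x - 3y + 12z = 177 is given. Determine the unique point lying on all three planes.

Solving the 3×3 linear system 5x + 3y - 3z = -99, x + 3y + 5z = 29, -4x - 3y + 12z = 177 (e.g. by elimination or Cramer's rule, determinant = 132) gives (-12, -3, 10).

(-12, -3, 10)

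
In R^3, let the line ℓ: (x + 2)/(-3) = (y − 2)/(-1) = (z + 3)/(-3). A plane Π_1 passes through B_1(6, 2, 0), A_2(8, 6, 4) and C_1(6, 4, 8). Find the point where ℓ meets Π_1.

(7, 5, 6)

ℓ has direction (-3, -1, -3) through (-2, 2, -3).
B_1A_2 = (2, 4, 4), B_1C_1 = (0, 2, 8); a normal to Π_1 is B_1A_2 × B_1C_1 = (24, -16, 4).
Using B_1: Π_1 has equation 24x - 16y + 4z = 112.
Substitute r = (-2, 2, -3) + t(-3, -1, -3) into the plane: -92 + (-68)t = 112, so t = -3.
Intersection: (-2, 2, -3) + (-3)·(-3, -1, -3) = (7, 5, 6).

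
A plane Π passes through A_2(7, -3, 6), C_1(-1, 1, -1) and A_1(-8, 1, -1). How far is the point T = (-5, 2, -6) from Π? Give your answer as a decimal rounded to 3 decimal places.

1.612

A_2C_1 = (-8, 4, -7), A_2A_1 = (-15, 4, -7); a normal to Π is A_2C_1 × A_2A_1 = (0, 49, 28).
Using A_2: Π has equation 49y + 28z = 21.
n·T − d = (0)·(-5) + (49)·(2) + (28)·(-6) − 21 = -91; |n| = √3185.
Distance = |-91| / √3185 = 91/√3185 ≈ 1.612.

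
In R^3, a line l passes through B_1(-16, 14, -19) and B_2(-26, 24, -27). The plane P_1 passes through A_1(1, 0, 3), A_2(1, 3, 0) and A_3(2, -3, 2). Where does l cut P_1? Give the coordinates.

A direction vector for l is B_2 − B_1 = (-10, 10, -8).
A_1A_2 = (0, 3, -3), A_1A_3 = (1, -3, -1); a normal to P_1 is A_1A_2 × A_1A_3 = (-12, -3, -3).
Using A_1: P_1 has equation -12x - 3y - 3z = -21.
Substitute r = (-16, 14, -19) + t(-10, 10, -8) into the plane: 207 + 114t = -21, so t = -2.
Intersection: (-16, 14, -19) + (-2)·(-10, 10, -8) = (4, -6, -3).

(4, -6, -3)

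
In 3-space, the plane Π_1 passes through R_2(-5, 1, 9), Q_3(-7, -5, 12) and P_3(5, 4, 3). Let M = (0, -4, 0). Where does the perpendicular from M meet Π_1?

(3, -2, 6)

R_2Q_3 = (-2, -6, 3), R_2P_3 = (10, 3, -6); a normal to Π_1 is R_2Q_3 × R_2P_3 = (27, 18, 54).
Using R_2: Π_1 has equation 27x + 18y + 54z = 369.
Foot = M − λn with λ = (n·M − d)/|n|² = (-72 − 369)/3969 = -1/9.
Foot = (0, -4, 0) − (-1/9)·(27, 18, 54) = (3, -2, 6).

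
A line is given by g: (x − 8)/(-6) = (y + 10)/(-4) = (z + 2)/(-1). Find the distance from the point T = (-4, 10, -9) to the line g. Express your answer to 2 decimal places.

g has direction (-6, -4, -1) through (8, -10, -2).
Taking (8, -10, -2) on g with direction v = (-6, -4, -1): w = T − (8, -10, -2) = (-12, 20, -7), and w × v = (-48, 30, 168).
Distance = |w × v| / |v| = √31428 / √53 ≈ 24.35.

24.35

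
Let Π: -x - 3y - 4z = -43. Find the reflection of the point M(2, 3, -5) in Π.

(6, 15, 11)

λ = (n·M − d)/|n|² = (9 − (-43))/26 = 2.
Reflection = M − 2λn = (2, 3, -5) − 4·(-1, -3, -4) = (6, 15, 11).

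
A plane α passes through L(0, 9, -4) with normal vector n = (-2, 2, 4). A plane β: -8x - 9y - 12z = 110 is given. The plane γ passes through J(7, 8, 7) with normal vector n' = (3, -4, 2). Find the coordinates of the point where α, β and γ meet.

(-7, -6, 0)

α: n·r = n·L gives -2x + 2y + 4z = 2.
γ: n'·r = n'·J gives 3x - 4y + 2z = 3.
Solving the 3×3 linear system -2x + 2y + 4z = 2, -8x - 9y - 12z = 110, 3x - 4y + 2z = 3 (e.g. by elimination or Cramer's rule, determinant = 328) gives (-7, -6, 0).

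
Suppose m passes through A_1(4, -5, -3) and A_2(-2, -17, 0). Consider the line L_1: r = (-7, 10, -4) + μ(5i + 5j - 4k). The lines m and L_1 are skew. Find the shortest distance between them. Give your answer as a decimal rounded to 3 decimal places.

11.605

A direction vector for m is A_2 − A_1 = (-6, -12, 3).
Common perpendicular direction n = (-6, -12, 3) × (5, 5, -4) = (33, -9, 30).
With w = (-7, 10, -4) − (4, -5, -3) = (-11, 15, -1), w · n = -528.
Distance = |w · n| / |n| = |-528| / √2070 ≈ 11.605.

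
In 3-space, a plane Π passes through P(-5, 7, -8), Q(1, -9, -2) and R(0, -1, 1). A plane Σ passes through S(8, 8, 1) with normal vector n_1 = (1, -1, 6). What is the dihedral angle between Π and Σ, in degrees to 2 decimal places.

79.21

PQ = (6, -16, 6), PR = (5, -8, 9); a normal to Π is PQ × PR = (-96, -24, 32).
Using P: Π has equation -96x - 24y + 32z = 56.
Σ: n_1·r = n_1·S gives x - y + 6z = 6.
cos θ = |n₁·n₂| / (|n₁||n₂|) = |120| / (√10816 · √38).
θ = arccos(0.18718) ≈ 79.21°.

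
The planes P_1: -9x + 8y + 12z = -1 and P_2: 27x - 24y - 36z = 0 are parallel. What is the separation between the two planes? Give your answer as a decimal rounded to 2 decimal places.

0.06

Rescale P_2 by 1/(-3): -9x + 8y + 12z = 0. Then distance = |-1 − 0| / √289 ≈ 0.06.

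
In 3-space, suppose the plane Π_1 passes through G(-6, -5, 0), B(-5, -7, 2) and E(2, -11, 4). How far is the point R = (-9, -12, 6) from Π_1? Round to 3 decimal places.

GB = (1, -2, 2), GE = (8, -6, 4); a normal to Π_1 is GB × GE = (4, 12, 10).
Using G: Π_1 has equation 4x + 12y + 10z = -84.
n·R − d = (4)·(-9) + (12)·(-12) + (10)·(6) − (-84) = -36; |n| = √260.
Distance = |-36| / √260 = 36/√260 ≈ 2.233.

2.233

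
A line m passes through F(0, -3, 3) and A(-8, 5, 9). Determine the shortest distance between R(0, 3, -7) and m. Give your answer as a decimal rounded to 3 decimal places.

A direction vector for m is A − F = (-8, 8, 6).
Taking (0, -3, 3) on m with direction v = (-8, 8, 6): w = R − (0, -3, 3) = (0, 6, -10), and w × v = (116, 80, 48).
Distance = |w × v| / |v| = √22160 / √164 ≈ 11.624.

11.624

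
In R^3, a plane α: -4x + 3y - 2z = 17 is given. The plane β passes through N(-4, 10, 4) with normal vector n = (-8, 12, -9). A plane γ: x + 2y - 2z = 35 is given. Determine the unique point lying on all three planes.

(5, 7, -8)

β: n·r = n·N gives -8x + 12y - 9z = 116.
Solving the 3×3 linear system -4x + 3y - 2z = 17, -8x + 12y - 9z = 116, x + 2y - 2z = 35 (e.g. by elimination or Cramer's rule, determinant = 5) gives (5, 7, -8).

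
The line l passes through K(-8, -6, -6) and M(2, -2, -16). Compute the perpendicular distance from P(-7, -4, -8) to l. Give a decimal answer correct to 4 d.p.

1.5215

A direction vector for l is M − K = (10, 4, -10).
Taking (-8, -6, -6) on l with direction v = (10, 4, -10): w = P − (-8, -6, -6) = (1, 2, -2), and w × v = (-12, -10, -16).
Distance = |w × v| / |v| = √500 / √216 ≈ 1.5215.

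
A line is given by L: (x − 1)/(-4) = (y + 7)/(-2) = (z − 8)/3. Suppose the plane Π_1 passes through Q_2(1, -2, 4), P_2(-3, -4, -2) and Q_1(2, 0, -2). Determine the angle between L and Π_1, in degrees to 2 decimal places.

L has direction (-4, -2, 3) through (1, -7, 8).
Q_2P_2 = (-4, -2, -6), Q_2Q_1 = (1, 2, -6); a normal to Π_1 is Q_2P_2 × Q_2Q_1 = (24, -30, -6).
Using Q_2: Π_1 has equation 24x - 30y - 6z = 60.
sin θ = |n·v| / (|n||v|) = |-54| / (√1512 · √29) = 0.25788.
θ ≈ 14.94°.

14.94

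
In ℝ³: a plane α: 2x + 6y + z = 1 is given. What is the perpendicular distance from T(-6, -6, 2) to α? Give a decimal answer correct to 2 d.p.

7.34

n·T − d = (2)·(-6) + (6)·(-6) + (1)·(2) − 1 = -47; |n| = √41.
Distance = |-47| / √41 = 47/√41 ≈ 7.34.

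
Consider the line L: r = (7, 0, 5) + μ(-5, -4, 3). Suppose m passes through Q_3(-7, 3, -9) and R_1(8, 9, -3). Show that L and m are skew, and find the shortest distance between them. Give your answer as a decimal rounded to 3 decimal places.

4.317

A direction vector for m is R_1 − Q_3 = (15, 6, 6).
Common perpendicular direction n = (-5, -4, 3) × (15, 6, 6) = (-42, 75, 30).
With w = (-7, 3, -9) − (7, 0, 5) = (-14, 3, -14), w · n = 393.
Since n ≠ 0 the lines are not parallel, and w · n = 393 ≠ 0 so they do not intersect; hence they are skew.
Distance = |w · n| / |n| = |393| / √8289 ≈ 4.317.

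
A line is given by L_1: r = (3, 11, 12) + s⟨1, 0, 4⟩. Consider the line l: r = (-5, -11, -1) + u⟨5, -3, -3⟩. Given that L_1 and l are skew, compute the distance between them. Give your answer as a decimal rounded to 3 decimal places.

21.558

Common perpendicular direction n = (1, 0, 4) × (5, -3, -3) = (12, 23, -3).
With w = (-5, -11, -1) − (3, 11, 12) = (-8, -22, -13), w · n = -563.
Distance = |w · n| / |n| = |-563| / √682 ≈ 21.558.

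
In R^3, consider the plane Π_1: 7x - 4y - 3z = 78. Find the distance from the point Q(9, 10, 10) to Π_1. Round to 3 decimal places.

9.881

n·Q − d = (7)·(9) + (-4)·(10) + (-3)·(10) − 78 = -85; |n| = √74.
Distance = |-85| / √74 = 85/√74 ≈ 9.881.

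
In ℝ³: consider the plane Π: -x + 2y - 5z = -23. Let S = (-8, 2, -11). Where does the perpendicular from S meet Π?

Foot = S − λn with λ = (n·S − d)/|n|² = (67 − (-23))/30 = 3.
Foot = (-8, 2, -11) − 3·(-1, 2, -5) = (-5, -4, 4).

(-5, -4, 4)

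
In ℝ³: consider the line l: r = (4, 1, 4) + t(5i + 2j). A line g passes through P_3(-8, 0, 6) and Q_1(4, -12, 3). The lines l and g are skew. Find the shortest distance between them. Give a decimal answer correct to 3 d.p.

1.298

A direction vector for g is Q_1 − P_3 = (12, -12, -3).
Common perpendicular direction n = (5, 2, 0) × (12, -12, -3) = (-6, 15, -84).
With w = (-8, 0, 6) − (4, 1, 4) = (-12, -1, 2), w · n = -111.
Distance = |w · n| / |n| = |-111| / √7317 ≈ 1.298.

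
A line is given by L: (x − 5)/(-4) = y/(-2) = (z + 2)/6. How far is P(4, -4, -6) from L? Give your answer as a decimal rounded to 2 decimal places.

L has direction (-4, -2, 6) through (5, 0, -2).
Taking (5, 0, -2) on L with direction v = (-4, -2, 6): w = P − (5, 0, -2) = (-1, -4, -4), and w × v = (-32, 22, -14).
Distance = |w × v| / |v| = √1704 / √56 ≈ 5.52.

5.52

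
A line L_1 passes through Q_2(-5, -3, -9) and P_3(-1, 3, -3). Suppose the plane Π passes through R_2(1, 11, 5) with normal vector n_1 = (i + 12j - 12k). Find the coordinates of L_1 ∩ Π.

(1, 6, 0)

A direction vector for L_1 is P_3 − Q_2 = (4, 6, 6).
Π: n_1·r = n_1·R_2 gives x + 12y - 12z = 73.
Substitute r = (-5, -3, -9) + t(4, 6, 6) into the plane: 67 + 4t = 73, so t = 3/2.
Intersection: (-5, -3, -9) + (3/2)·(4, 6, 6) = (1, 6, 0).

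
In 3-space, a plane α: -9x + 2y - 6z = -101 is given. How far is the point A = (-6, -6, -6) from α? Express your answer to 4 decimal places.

n·A − d = (-9)·(-6) + (2)·(-6) + (-6)·(-6) − (-101) = 179; |n| = √121.
Distance = |179| / √121 = 179/√121 ≈ 16.2727.

16.2727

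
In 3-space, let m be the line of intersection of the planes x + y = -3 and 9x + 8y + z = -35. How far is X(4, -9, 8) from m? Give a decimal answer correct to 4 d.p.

19.6469

Direction of m: (1, 1, 0) × (9, 8, 1) = (1, -1, -1).
A point on m: solving the two plane equations with x = -7 gives (-7, 4, -4).
Taking (-7, 4, -4) on m with direction v = (1, -1, -1): w = X − (-7, 4, -4) = (11, -13, 12), and w × v = (25, 23, 2).
Distance = |w × v| / |v| = √1158 / √3 ≈ 19.6469.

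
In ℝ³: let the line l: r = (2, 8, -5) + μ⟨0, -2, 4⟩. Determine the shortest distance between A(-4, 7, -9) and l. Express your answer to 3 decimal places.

6.573

Taking (2, 8, -5) on l with direction v = (0, -2, 4): w = A − (2, 8, -5) = (-6, -1, -4), and w × v = (-12, 24, 12).
Distance = |w × v| / |v| = √864 / √20 ≈ 6.573.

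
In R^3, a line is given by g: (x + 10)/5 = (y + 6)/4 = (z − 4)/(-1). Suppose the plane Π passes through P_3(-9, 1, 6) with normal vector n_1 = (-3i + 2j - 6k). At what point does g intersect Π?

(-5, -2, 3)

g has direction (5, 4, -1) through (-10, -6, 4).
Π: n_1·r = n_1·P_3 gives -3x + 2y - 6z = -7.
Substitute r = (-10, -6, 4) + t(5, 4, -1) into the plane: -6 + (-1)t = -7, so t = 1.
Intersection: (-10, -6, 4) + 1·(5, 4, -1) = (-5, -2, 3).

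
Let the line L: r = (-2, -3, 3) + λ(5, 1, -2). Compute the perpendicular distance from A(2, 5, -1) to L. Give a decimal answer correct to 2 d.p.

Taking (-2, -3, 3) on L with direction v = (5, 1, -2): w = A − (-2, -3, 3) = (4, 8, -4), and w × v = (-12, -12, -36).
Distance = |w × v| / |v| = √1584 / √30 ≈ 7.27.

7.27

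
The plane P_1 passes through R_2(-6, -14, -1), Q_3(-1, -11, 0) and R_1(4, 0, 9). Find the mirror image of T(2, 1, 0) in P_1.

(6, -9, 10)

R_2Q_3 = (5, 3, 1), R_2R_1 = (10, 14, 10); a normal to P_1 is R_2Q_3 × R_2R_1 = (16, -40, 40).
Using R_2: P_1 has equation 16x - 40y + 40z = 424.
λ = (n·T − d)/|n|² = (-8 − 424)/3456 = -1/8.
Reflection = T − 2λn = (2, 1, 0) − (-1/4)·(16, -40, 40) = (6, -9, 10).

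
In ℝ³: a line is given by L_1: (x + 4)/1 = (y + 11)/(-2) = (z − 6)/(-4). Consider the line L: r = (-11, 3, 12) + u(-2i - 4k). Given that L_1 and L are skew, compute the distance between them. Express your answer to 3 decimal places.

5.880

L_1 has direction (1, -2, -4) through (-4, -11, 6).
Common perpendicular direction n = (1, -2, -4) × (-2, 0, -4) = (8, 12, -4).
With w = (-11, 3, 12) − (-4, -11, 6) = (-7, 14, 6), w · n = 88.
Distance = |w · n| / |n| = |88| / √224 ≈ 5.880.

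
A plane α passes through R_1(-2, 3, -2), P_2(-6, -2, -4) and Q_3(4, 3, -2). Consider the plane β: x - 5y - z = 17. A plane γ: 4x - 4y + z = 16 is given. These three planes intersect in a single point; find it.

(3, -2, -4)

R_1P_2 = (-4, -5, -2), R_1Q_3 = (6, 0, 0); a normal to α is R_1P_2 × R_1Q_3 = (0, -12, 30).
Using R_1: α has equation -12y + 30z = -96.
Solving the 3×3 linear system -12y + 30z = -96, x - 5y - z = 17, 4x - 4y + z = 16 (e.g. by elimination or Cramer's rule, determinant = 540) gives (3, -2, -4).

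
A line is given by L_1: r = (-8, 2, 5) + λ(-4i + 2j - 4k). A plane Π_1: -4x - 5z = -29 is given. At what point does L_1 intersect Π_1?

Substitute r = (-8, 2, 5) + t(-4, 2, -4) into the plane: 7 + 36t = -29, so t = -1.
Intersection: (-8, 2, 5) + (-1)·(-4, 2, -4) = (-4, 0, 9).

(-4, 0, 9)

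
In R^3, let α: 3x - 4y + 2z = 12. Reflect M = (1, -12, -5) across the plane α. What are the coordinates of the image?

(-5, -4, -9)

λ = (n·M − d)/|n|² = (41 − 12)/29 = 1.
Reflection = M − 2λn = (1, -12, -5) − 2·(3, -4, 2) = (-5, -4, -9).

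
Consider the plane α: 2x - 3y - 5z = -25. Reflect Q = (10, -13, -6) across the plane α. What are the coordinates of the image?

(-2, 5, 24)

λ = (n·Q − d)/|n|² = (89 − (-25))/38 = 3.
Reflection = Q − 2λn = (10, -13, -6) − 6·(2, -3, -5) = (-2, 5, 24).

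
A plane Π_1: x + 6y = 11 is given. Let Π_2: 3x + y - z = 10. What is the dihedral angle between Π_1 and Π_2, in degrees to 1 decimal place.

63.5

cos θ = |n₁·n₂| / (|n₁||n₂|) = |9| / (√37 · √11).
θ = arccos(0.44611) ≈ 63.5°.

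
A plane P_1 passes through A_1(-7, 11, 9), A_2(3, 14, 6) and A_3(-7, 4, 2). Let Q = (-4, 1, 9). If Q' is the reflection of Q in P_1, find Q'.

(-10, 11, -1)

A_1A_2 = (10, 3, -3), A_1A_3 = (0, -7, -7); a normal to P_1 is A_1A_2 × A_1A_3 = (-42, 70, -70).
Using A_1: P_1 has equation -42x + 70y - 70z = 434.
λ = (n·Q − d)/|n|² = (-392 − 434)/11564 = -1/14.
Reflection = Q − 2λn = (-4, 1, 9) − (-1/7)·(-42, 70, -70) = (-10, 11, -1).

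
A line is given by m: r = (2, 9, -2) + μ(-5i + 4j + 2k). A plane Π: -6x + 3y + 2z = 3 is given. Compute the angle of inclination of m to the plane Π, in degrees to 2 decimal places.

sin θ = |n·v| / (|n||v|) = |46| / (√49 · √45) = 0.97961.
θ ≈ 78.41°.

78.41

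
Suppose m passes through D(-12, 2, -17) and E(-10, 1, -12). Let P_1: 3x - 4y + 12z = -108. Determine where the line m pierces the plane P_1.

A direction vector for m is E − D = (2, -1, 5).
Substitute r = (-12, 2, -17) + t(2, -1, 5) into the plane: -248 + 70t = -108, so t = 2.
Intersection: (-12, 2, -17) + 2·(2, -1, 5) = (-8, 0, -7).

(-8, 0, -7)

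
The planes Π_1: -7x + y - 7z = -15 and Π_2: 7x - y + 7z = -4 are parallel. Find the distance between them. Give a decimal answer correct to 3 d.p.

1.910

Rescale Π_2 by 1/(-1): -7x + y - 7z = 4. Then distance = |-15 − 4| / √99 ≈ 1.910.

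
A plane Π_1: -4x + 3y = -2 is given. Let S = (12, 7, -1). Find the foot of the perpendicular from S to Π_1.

Foot = S − λn with λ = (n·S − d)/|n|² = (-27 − (-2))/25 = -1.
Foot = (12, 7, -1) − (-1)·(-4, 3, 0) = (8, 10, -1).

(8, 10, -1)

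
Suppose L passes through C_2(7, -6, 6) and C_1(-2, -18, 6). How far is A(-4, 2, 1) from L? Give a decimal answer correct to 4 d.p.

14.4900

A direction vector for L is C_1 − C_2 = (-9, -12, 0).
Taking (7, -6, 6) on L with direction v = (-9, -12, 0): w = A − (7, -6, 6) = (-11, 8, -5), and w × v = (-60, 45, 204).
Distance = |w × v| / |v| = √47241 / √225 ≈ 14.4900.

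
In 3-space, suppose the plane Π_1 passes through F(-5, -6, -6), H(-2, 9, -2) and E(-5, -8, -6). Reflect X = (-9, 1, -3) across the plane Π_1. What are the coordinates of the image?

FH = (3, 15, 4), FE = (0, -2, 0); a normal to Π_1 is FH × FE = (8, 0, -6).
Using F: Π_1 has equation 8x - 6z = -4.
λ = (n·X − d)/|n|² = (-54 − (-4))/100 = -1/2.
Reflection = X − 2λn = (-9, 1, -3) − (-1)·(8, 0, -6) = (-1, 1, -9).

(-1, 1, -9)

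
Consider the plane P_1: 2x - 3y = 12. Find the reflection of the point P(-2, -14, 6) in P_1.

λ = (n·P − d)/|n|² = (38 − 12)/13 = 2.
Reflection = P − 2λn = (-2, -14, 6) − 4·(2, -3, 0) = (-10, -2, 6).

(-10, -2, 6)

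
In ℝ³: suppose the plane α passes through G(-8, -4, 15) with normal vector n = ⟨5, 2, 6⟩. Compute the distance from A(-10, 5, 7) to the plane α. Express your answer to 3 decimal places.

4.961

α: n·r = n·G gives 5x + 2y + 6z = 42.
n·A − d = (5)·(-10) + (2)·(5) + (6)·(7) − 42 = -40; |n| = √65.
Distance = |-40| / √65 = 40/√65 ≈ 4.961.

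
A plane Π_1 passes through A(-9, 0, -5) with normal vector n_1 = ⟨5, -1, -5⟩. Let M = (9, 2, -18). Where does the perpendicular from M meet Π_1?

Π_1: n_1·r = n_1·A gives 5x - y - 5z = -20.
Foot = M − λn with λ = (n·M − d)/|n|² = (133 − (-20))/51 = 3.
Foot = (9, 2, -18) − 3·(5, -1, -5) = (-6, 5, -3).

(-6, 5, -3)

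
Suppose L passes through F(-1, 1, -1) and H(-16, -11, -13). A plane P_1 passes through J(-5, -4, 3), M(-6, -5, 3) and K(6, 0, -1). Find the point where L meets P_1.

A direction vector for L is H − F = (-15, -12, -12).
JM = (-1, -1, 0), JK = (11, 4, -4); a normal to P_1 is JM × JK = (4, -4, 7).
Using J: P_1 has equation 4x - 4y + 7z = 17.
Substitute r = (-1, 1, -1) + t(-15, -12, -12) into the plane: -15 + (-96)t = 17, so t = -1/3.
Intersection: (-1, 1, -1) + (-1/3)·(-15, -12, -12) = (4, 5, 3).

(4, 5, 3)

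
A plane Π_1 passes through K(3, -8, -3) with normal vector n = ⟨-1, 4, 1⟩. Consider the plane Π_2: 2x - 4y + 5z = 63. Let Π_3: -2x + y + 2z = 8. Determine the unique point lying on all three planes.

(-5, -12, 5)

Π_1: n·r = n·K gives -x + 4y + z = -38.
Solving the 3×3 linear system -x + 4y + z = -38, 2x - 4y + 5z = 63, -2x + y + 2z = 8 (e.g. by elimination or Cramer's rule, determinant = -49) gives (-5, -12, 5).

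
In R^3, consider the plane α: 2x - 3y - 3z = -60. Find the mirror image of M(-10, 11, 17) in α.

(-2, -1, 5)

λ = (n·M − d)/|n|² = (-104 − (-60))/22 = -2.
Reflection = M − 2λn = (-10, 11, 17) − (-4)·(2, -3, -3) = (-2, -1, 5).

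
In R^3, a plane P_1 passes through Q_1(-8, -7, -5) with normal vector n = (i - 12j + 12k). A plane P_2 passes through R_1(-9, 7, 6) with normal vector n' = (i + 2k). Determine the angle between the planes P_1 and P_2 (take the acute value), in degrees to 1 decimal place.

P_1: n·r = n·Q_1 gives x - 12y + 12z = 16.
P_2: n'·r = n'·R_1 gives x + 2z = 3.
cos θ = |n₁·n₂| / (|n₁||n₂|) = |25| / (√289 · √5).
θ = arccos(0.65767) ≈ 48.9°.

48.9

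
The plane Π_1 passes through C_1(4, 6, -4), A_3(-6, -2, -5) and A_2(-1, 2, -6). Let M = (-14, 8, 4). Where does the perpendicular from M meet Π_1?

C_1A_3 = (-10, -8, -1), C_1A_2 = (-5, -4, -2); a normal to Π_1 is C_1A_3 × C_1A_2 = (12, -15, 0).
Using C_1: Π_1 has equation 12x - 15y = -42.
Foot = M − λn with λ = (n·M − d)/|n|² = (-288 − (-42))/369 = -2/3.
Foot = (-14, 8, 4) − (-2/3)·(12, -15, 0) = (-6, -2, 4).

(-6, -2, 4)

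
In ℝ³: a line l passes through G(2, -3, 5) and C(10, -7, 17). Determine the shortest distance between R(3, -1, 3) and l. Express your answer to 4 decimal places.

A direction vector for l is C − G = (8, -4, 12).
Taking (2, -3, 5) on l with direction v = (8, -4, 12): w = R − (2, -3, 5) = (1, 2, -2), and w × v = (16, -28, -20).
Distance = |w × v| / |v| = √1440 / √224 ≈ 2.5355.

2.5355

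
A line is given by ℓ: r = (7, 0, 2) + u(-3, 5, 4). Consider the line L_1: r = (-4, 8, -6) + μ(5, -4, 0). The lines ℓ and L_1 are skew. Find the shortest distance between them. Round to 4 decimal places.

Common perpendicular direction n = (-3, 5, 4) × (5, -4, 0) = (16, 20, -13).
With w = (-4, 8, -6) − (7, 0, 2) = (-11, 8, -8), w · n = 88.
Distance = |w · n| / |n| = |88| / √825 ≈ 3.0638.

3.0638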